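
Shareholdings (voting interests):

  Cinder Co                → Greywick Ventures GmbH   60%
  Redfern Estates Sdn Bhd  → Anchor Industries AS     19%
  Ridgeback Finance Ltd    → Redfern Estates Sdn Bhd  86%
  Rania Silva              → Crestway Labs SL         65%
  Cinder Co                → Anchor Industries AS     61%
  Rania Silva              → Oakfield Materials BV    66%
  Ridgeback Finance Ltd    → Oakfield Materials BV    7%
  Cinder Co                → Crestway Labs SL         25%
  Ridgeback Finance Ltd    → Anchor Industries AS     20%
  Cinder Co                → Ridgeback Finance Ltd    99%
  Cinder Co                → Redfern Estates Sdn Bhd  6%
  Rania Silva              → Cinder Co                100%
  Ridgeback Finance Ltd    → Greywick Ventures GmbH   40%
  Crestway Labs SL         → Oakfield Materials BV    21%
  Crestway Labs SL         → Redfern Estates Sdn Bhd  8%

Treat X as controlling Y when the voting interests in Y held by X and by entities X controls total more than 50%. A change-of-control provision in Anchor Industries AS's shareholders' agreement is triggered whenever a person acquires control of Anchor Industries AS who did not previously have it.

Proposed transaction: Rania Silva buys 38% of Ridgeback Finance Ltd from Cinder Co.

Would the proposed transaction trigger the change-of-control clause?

No

The purchase adds only to Rania's holdings (Cinder's stake shrinks), so Rania is the only person who could newly come to control Anchor.
Rania holds 100% of Cinder, so Rania controls Cinder.
Cinder holds 99% of Ridgeback, so Rania controls Ridgeback.
Cinder and Rania together hold 25% + 65% = 90% of Crestway, so Rania controls Crestway.
Ridgeback and Crestway and Cinder together hold 86% + 8% + 6% = 100% of Redfern, so Rania controls Redfern.
Redfern and Cinder and Ridgeback together hold 19% + 61% + 20% = 100% of Anchor, so Rania controls Anchor.
So Rania already controls Anchor before the transaction.
After the purchase, Rania holds 38% of Ridgeback directly, and Cinder's stake falls to 61%.
Rania controlled Anchor already, so this is not a new person acquiring control; every other person's position is unchanged or reduced.
No new person acquires control, so the clause is not triggered.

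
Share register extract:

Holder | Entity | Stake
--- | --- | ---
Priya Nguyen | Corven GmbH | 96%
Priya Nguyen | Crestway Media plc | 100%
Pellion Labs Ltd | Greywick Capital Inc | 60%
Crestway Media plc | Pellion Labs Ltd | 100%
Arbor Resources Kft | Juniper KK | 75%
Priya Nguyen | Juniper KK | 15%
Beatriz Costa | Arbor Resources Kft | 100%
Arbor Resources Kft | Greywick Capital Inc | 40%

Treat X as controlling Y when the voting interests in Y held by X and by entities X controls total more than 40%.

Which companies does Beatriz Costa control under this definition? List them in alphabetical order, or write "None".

Arbor Resources Kft, Juniper KK

Beatriz holds 100% of Arbor, so Beatriz controls Arbor.
Arbor holds 75% of Juniper, so Beatriz controls Juniper.
No other company's threshold is met.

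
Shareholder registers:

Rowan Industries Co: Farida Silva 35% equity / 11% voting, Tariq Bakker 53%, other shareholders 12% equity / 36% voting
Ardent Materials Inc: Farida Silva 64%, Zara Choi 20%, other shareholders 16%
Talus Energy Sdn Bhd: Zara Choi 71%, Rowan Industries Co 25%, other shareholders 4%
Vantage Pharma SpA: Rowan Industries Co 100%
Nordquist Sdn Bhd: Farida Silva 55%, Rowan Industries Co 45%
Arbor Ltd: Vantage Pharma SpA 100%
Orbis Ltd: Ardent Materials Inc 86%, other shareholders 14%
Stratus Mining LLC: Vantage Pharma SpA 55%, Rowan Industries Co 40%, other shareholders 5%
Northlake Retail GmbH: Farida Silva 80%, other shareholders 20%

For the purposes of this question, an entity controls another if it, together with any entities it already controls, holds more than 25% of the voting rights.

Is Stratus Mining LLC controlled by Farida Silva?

No

Farida holds 64% of Ardent, so Farida controls Ardent.
Farida holds 55% of Nordquist, so Farida controls Nordquist.
Ardent holds 86% of Orbis, so Farida controls Orbis.
Farida holds 80% of Northlake, so Farida controls Northlake.
Neither Farida nor any entity Farida controls holds any voting interest in Stratus.
So Farida does not control Stratus.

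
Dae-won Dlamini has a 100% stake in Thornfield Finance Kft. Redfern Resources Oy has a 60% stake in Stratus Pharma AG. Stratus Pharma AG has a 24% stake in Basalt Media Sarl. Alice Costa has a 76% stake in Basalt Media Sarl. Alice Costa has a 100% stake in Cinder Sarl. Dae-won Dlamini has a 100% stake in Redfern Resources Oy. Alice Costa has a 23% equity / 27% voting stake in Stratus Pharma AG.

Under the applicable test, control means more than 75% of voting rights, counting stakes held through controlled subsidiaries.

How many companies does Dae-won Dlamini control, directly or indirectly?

2

Dae-won holds 100% of Redfern, so Dae-won controls Redfern.
Dae-won holds 100% of Thornfield, so Dae-won controls Thornfield.
No other company's threshold is met.
Dae-won controls 2 companies.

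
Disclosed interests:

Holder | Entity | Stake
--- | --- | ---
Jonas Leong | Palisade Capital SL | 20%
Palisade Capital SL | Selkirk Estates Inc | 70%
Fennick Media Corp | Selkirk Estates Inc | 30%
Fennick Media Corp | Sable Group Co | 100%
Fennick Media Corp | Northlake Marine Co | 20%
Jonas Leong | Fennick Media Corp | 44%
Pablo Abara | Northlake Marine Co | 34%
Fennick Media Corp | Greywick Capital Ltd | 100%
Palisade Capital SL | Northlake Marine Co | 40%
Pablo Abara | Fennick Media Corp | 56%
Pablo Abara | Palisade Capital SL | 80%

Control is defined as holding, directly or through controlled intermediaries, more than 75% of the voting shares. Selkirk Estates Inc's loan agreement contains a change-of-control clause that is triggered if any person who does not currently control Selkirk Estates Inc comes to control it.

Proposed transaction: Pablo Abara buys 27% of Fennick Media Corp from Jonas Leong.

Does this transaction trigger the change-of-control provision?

Yes

The purchase adds only to Pablo's holdings (Jonas's stake shrinks), so Pablo is the only person who could newly come to control Selkirk.
Pablo holds 80% of Palisade, so Pablo controls Palisade.
In Selkirk, Pablo's side holds only 70%, not > 75%.
So before the transaction, Pablo does not control Selkirk.
After the purchase, Pablo's direct stake in Fennick rises to 56% + 27% = 83%, and Jonas's stake falls to 17%.
Pablo holds 83% of Fennick, so Pablo controls Fennick.
Palisade and Fennick together hold 70% + 30% = 100% of Selkirk, so Pablo controls Selkirk.
Pablo did not control Selkirk before and does after, so the clause is triggered.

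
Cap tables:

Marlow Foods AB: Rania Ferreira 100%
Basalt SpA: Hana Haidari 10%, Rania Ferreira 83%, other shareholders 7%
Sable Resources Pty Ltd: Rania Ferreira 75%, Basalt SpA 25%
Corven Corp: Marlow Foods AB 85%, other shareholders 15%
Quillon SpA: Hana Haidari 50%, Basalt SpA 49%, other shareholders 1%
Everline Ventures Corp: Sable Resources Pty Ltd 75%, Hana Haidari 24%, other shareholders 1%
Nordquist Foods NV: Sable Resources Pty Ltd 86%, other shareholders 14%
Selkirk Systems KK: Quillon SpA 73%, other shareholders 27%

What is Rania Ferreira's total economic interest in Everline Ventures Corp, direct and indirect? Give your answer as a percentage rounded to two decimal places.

Rania reaches Everline along 2 paths.
Via Sable: 75% × 75% = 56.25%.
Via Basalt → Sable: 83% × 25% × 75% = 15.5625%.
Total: 56.25% + 15.5625% = 71.8125%.
Rounded: 71.81%.

71.81%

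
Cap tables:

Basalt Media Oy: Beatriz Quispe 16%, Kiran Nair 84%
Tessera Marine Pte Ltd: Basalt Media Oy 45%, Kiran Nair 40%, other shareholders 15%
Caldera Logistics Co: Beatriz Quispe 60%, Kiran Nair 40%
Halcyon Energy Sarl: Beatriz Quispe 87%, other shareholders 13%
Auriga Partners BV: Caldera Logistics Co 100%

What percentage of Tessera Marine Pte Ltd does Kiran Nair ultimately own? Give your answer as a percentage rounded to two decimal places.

77.80%

Kiran reaches Tessera along 2 paths.
Via Basalt: 84% × 45% = 37.8%.
Direct stake: 40% = 40%.
Total: 37.8% + 40% = 77.8%.
Rounded: 77.80%.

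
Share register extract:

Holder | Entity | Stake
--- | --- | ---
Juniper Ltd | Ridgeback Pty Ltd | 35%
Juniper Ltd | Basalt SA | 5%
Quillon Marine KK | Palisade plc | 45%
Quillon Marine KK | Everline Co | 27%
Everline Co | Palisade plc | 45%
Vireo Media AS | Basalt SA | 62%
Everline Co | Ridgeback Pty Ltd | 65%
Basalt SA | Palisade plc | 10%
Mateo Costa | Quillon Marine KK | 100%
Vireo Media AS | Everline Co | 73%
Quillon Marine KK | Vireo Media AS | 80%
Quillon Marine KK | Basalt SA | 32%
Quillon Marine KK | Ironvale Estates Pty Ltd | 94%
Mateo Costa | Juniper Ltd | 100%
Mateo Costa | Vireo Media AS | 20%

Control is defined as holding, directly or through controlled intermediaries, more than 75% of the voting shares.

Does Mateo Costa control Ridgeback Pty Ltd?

Mateo holds 100% of Quillon, so Mateo controls Quillon.
Mateo and Quillon together hold 20% + 80% = 100% of Vireo, so Mateo controls Vireo.
Quillon and Vireo together hold 27% + 73% = 100% of Everline, so Mateo controls Everline.
Mateo holds 100% of Juniper, so Mateo controls Juniper.
Everline and Juniper together hold 65% + 35% = 100% of Ridgeback, so Mateo controls Ridgeback.

Yes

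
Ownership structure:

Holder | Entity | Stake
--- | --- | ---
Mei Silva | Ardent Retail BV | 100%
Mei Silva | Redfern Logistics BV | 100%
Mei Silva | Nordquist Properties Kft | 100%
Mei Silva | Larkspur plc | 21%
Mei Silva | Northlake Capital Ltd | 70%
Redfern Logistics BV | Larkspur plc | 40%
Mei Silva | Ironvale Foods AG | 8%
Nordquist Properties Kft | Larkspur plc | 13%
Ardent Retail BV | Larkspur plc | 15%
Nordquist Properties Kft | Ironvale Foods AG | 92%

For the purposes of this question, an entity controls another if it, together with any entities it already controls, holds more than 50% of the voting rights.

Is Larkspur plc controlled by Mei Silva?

Mei holds 100% of Ardent, so Mei controls Ardent.
Mei holds 100% of Redfern, so Mei controls Redfern.
Mei holds 100% of Nordquist, so Mei controls Nordquist.
Ardent and Mei and Redfern and Nordquist together hold 15% + 21% + 40% + 13% = 89% of Larkspur, so Mei controls Larkspur.

Yes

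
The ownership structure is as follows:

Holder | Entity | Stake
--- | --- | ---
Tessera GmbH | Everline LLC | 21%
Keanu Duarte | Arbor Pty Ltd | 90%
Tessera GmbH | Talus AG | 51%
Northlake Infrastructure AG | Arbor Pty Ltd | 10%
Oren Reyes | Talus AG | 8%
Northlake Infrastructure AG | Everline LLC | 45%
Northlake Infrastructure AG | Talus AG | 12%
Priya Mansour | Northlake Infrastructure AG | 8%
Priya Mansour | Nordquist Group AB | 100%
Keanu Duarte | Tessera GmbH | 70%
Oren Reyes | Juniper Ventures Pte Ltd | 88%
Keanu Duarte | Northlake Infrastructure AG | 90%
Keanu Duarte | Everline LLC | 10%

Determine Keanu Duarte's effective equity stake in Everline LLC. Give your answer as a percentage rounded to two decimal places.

Keanu reaches Everline along 3 paths.
Via Northlake: 90% × 45% = 40.5%.
Via Tessera: 70% × 21% = 14.7%.
Direct stake: 10% = 10%.
Total: 40.5% + 14.7% + 10% = 65.2%.
Rounded: 65.20%.

65.20%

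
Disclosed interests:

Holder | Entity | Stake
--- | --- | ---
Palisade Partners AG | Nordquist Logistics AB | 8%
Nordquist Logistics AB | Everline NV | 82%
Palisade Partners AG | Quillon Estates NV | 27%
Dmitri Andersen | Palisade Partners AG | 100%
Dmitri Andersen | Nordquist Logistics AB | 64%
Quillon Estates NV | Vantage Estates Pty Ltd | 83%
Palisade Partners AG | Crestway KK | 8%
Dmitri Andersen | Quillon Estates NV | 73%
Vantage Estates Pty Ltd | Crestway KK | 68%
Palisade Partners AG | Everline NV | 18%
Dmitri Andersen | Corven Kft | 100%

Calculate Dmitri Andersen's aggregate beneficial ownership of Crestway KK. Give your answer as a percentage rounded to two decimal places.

64.44%

Dmitri reaches Crestway along 3 paths.
Via Palisade: 100% × 8% = 8%.
Via Quillon → Vantage: 73% × 83% × 68% = 41.2012%.
Via Palisade → Quillon → Vantage: 100% × 27% × 83% × 68% = 15.2388%.
Total: 8% + 41.2012% + 15.2388% = 64.44%.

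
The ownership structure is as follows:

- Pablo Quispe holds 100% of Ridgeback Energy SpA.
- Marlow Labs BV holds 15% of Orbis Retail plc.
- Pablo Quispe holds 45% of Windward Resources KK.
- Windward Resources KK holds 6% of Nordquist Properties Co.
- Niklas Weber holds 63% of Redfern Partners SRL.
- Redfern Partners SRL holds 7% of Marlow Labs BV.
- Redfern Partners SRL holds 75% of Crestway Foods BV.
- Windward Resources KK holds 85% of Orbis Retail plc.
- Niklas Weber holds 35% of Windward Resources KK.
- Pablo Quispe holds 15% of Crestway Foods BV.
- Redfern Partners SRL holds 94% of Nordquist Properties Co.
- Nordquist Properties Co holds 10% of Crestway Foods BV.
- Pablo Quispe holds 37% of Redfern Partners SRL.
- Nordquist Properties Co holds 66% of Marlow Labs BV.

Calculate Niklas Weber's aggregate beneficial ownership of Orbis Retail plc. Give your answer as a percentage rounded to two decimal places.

Niklas reaches Orbis along 4 paths.
Via Windward: 35% × 85% = 29.75%.
Via Windward → Nordquist → Marlow: 35% × 6% × 66% × 15% = 0.2079%.
Via Redfern → Nordquist → Marlow: 63% × 94% × 66% × 15% = 5.86278%.
Via Redfern → Marlow: 63% × 7% × 15% = 0.6615%.
Total: 29.75% + 0.2079% + 5.86278% + 0.6615% = 36.48218%.
Rounded: 36.48%.

36.48%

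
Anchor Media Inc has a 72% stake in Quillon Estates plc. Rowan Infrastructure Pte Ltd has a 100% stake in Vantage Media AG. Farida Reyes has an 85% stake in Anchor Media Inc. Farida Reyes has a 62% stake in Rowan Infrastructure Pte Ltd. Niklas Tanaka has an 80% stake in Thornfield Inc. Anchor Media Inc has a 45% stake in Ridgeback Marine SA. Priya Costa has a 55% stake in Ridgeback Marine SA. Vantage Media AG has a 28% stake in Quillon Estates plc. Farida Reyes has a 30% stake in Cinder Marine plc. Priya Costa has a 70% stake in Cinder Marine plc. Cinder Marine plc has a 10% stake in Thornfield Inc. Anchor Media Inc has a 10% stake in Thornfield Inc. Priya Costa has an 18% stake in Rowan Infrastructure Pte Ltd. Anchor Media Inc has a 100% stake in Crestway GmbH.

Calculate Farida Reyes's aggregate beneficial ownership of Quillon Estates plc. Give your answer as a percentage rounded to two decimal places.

Farida reaches Quillon along 2 paths.
Via Anchor: 85% × 72% = 61.2%.
Via Rowan → Vantage: 62% × 100% × 28% = 17.36%.
Total: 61.2% + 17.36% = 78.56%.

78.56%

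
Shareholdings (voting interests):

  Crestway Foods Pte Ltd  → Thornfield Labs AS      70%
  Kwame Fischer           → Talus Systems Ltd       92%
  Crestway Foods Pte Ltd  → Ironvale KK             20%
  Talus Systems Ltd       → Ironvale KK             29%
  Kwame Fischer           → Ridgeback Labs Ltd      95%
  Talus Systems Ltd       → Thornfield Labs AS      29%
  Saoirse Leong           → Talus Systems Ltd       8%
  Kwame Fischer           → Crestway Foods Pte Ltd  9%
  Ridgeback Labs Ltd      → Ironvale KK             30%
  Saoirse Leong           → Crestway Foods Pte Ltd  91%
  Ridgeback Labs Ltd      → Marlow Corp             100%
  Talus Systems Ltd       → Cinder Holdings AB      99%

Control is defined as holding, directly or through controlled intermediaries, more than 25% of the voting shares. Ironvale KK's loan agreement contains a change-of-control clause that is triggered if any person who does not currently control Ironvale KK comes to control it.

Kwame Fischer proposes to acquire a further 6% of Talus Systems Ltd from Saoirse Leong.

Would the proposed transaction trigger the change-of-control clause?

The purchase adds only to Kwame's holdings (Saoirse's stake shrinks), so Kwame is the only person who could newly come to control Ironvale.
Kwame holds 92% of Talus, so Kwame controls Talus.
Kwame holds 95% of Ridgeback, so Kwame controls Ridgeback.
Talus and Ridgeback together hold 29% + 30% = 59% of Ironvale, so Kwame controls Ironvale.
So Kwame already controls Ironvale before the transaction.
After the purchase, Kwame's direct stake in Talus rises to 92% + 6% = 98%, and Saoirse's stake falls to 2%.
Kwame controlled Ironvale already, so this is not a new person acquiring control; every other person's position is unchanged or reduced.
No new person acquires control, so the clause is not triggered.

No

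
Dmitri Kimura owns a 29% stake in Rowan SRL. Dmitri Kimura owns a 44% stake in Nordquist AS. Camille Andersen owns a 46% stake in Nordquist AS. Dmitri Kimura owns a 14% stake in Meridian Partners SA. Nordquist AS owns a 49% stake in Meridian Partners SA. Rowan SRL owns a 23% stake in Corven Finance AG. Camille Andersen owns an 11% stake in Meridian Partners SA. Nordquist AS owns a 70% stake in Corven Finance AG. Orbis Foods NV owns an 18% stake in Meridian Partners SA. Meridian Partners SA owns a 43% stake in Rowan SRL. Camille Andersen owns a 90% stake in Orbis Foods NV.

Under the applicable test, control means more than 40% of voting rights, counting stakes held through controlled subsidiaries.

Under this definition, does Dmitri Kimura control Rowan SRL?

Dmitri holds 44% of Nordquist, so Dmitri controls Nordquist.
Dmitri and Nordquist together hold 14% + 49% = 63% of Meridian, so Dmitri controls Meridian.
Meridian and Dmitri together hold 43% + 29% = 72% of Rowan, so Dmitri controls Rowan.

Yes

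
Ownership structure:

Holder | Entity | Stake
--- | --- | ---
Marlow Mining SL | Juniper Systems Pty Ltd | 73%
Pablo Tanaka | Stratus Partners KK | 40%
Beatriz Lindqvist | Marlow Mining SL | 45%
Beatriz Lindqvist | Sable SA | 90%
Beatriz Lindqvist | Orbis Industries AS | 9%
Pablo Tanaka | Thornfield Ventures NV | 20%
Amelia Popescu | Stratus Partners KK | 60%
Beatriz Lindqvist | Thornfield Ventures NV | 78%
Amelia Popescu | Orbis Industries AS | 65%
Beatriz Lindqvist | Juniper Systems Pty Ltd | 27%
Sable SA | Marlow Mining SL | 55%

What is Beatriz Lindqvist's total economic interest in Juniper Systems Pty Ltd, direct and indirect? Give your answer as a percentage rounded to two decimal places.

Beatriz reaches Juniper along 3 paths.
Via Marlow: 45% × 73% = 32.85%.
Via Sable → Marlow: 90% × 55% × 73% = 36.135%.
Direct stake: 27% = 27%.
Total: 32.85% + 36.135% + 27% = 95.985%.
Rounded: 95.99%.

95.99%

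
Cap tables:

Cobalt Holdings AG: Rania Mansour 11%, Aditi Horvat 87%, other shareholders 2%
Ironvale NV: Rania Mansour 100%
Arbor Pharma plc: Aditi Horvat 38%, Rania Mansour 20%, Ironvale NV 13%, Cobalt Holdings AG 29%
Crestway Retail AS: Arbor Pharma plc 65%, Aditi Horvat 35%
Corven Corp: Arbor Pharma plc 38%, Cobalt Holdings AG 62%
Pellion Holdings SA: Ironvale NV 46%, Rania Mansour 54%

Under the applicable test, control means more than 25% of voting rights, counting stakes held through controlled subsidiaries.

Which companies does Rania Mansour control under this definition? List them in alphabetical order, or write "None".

Arbor Pharma plc, Corven Corp, Crestway Retail AS, Ironvale NV, Pellion Holdings SA

Rania holds 100% of Ironvale, so Rania controls Ironvale.
Rania and Ironvale together hold 20% + 13% = 33% of Arbor, so Rania controls Arbor.
Arbor holds 65% of Crestway, so Rania controls Crestway.
Arbor holds 38% of Corven, so Rania controls Corven.
Ironvale and Rania together hold 46% + 54% = 100% of Pellion, so Rania controls Pellion.
No other company's threshold is met.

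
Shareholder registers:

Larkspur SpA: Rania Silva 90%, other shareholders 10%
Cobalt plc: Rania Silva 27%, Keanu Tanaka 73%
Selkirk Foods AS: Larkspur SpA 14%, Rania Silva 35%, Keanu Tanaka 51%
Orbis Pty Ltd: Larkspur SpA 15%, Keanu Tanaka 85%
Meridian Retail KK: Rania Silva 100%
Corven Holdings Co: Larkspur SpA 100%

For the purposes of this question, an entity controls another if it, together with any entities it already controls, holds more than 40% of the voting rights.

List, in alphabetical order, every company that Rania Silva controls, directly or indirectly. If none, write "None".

Rania holds 90% of Larkspur, so Rania controls Larkspur.
Larkspur and Rania together hold 14% + 35% = 49% of Selkirk, so Rania controls Selkirk.
Rania holds 100% of Meridian, so Rania controls Meridian.
Larkspur holds 100% of Corven, so Rania controls Corven.
No other company's threshold is met.

Corven Holdings Co, Larkspur SpA, Meridian Retail KK, Selkirk Foods AS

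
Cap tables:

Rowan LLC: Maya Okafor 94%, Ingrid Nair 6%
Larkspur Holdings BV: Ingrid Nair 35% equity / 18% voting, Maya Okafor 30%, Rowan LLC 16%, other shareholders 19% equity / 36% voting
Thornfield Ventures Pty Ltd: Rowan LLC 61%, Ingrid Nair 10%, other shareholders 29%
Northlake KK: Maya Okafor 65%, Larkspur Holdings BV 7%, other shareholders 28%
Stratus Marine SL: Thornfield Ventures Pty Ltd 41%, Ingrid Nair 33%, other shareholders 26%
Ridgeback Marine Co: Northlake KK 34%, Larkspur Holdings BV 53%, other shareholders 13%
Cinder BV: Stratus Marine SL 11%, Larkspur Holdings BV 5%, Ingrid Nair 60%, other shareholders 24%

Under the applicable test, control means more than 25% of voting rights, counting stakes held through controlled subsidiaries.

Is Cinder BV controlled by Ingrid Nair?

Yes

Ingrid holds 33% of Stratus, so Ingrid controls Stratus.
Stratus and Ingrid together hold 11% + 60% = 71% of Cinder, so Ingrid controls Cinder.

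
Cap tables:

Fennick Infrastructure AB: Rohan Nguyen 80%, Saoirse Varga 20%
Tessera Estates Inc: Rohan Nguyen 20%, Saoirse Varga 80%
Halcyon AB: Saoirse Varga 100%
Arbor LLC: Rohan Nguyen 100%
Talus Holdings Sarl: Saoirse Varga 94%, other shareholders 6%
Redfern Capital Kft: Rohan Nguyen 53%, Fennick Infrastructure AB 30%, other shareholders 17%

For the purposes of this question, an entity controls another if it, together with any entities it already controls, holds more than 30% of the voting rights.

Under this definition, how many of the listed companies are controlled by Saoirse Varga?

3

Saoirse holds 80% of Tessera, so Saoirse controls Tessera.
Saoirse holds 100% of Halcyon, so Saoirse controls Halcyon.
Saoirse holds 94% of Talus, so Saoirse controls Talus.
No other company's threshold is met.
Saoirse controls 3 companies.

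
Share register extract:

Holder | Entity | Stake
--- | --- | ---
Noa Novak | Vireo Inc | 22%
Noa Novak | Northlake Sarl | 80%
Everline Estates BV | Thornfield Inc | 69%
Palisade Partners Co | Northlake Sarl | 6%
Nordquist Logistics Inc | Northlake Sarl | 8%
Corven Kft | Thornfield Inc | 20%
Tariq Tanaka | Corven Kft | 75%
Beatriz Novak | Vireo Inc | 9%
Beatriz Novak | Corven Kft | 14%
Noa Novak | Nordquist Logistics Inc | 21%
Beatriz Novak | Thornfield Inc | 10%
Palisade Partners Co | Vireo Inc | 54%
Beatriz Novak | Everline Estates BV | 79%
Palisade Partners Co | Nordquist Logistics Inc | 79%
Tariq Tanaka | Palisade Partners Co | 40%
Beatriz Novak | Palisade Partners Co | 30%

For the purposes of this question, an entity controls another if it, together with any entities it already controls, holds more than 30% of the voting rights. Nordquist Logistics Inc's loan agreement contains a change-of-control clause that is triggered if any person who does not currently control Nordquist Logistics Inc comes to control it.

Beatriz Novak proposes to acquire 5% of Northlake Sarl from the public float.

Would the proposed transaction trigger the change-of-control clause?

No

The purchase changes only Beatriz's holdings, so Beatriz is the only person who could newly come to control Nordquist.
Beatriz holds 79% of Everline, so Beatriz controls Everline.
Everline and Beatriz together hold 69% + 10% = 79% of Thornfield, so Beatriz controls Thornfield.
Neither Beatriz nor any entity Beatriz controls holds any voting interest in Nordquist.
So before the transaction, Beatriz does not control Nordquist.
After the purchase, Beatriz holds 5% of Northlake directly.
Beatriz's side now holds 5% of Northlake, not > 30%, so Beatriz still does not control Northlake.
After the transaction, neither Beatriz nor any entity Beatriz controls holds a voting interest in Nordquist, so Beatriz still does not control it.
No new person acquires control, so the clause is not triggered.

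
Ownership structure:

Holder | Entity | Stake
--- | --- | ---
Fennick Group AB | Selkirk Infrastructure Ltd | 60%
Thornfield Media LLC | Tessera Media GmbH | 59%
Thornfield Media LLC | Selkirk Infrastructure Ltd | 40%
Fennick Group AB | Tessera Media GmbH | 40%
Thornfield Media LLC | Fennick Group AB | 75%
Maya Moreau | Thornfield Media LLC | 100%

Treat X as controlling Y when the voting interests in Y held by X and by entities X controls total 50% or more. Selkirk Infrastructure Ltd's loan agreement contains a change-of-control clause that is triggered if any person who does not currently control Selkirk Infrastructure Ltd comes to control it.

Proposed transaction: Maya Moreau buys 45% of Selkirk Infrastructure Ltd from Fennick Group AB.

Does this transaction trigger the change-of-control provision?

No

The purchase adds only to Maya's holdings (Fennick's stake shrinks), so Maya is the only person who could newly come to control Selkirk.
Maya holds 100% of Thornfield, so Maya controls Thornfield.
Thornfield holds 75% of Fennick, so Maya controls Fennick.
Fennick and Thornfield together hold 60% + 40% = 100% of Selkirk, so Maya controls Selkirk.
So Maya already controls Selkirk before the transaction.
After the purchase, Maya holds 45% of Selkirk directly, and Fennick's stake falls to 15%.
Maya controlled Selkirk already, so this is not a new person acquiring control; every other person's position is unchanged or reduced.
No new person acquires control, so the clause is not triggered.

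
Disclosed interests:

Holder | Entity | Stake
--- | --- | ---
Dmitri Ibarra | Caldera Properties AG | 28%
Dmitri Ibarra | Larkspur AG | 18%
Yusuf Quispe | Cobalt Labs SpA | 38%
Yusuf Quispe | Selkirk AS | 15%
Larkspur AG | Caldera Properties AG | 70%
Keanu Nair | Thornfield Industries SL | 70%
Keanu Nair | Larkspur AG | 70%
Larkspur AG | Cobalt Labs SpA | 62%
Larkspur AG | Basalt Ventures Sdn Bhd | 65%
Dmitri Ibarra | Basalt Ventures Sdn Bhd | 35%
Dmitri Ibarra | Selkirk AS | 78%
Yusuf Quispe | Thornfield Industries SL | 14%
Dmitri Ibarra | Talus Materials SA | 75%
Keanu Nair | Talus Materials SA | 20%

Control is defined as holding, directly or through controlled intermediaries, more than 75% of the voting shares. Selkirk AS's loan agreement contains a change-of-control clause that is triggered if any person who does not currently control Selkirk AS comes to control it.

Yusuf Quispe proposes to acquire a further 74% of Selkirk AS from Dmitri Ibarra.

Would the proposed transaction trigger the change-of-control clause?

Yes

The purchase adds only to Yusuf's holdings (Dmitri's stake shrinks), so Yusuf is the only person who could newly come to control Selkirk.
Yusuf's largest direct stake is 38% in Cobalt, which does not meet the threshold, so Yusuf controls no company.
In Selkirk, Yusuf's side holds only 15%, not > 75%.
So before the transaction, Yusuf does not control Selkirk.
After the purchase, Yusuf's direct stake in Selkirk rises to 15% + 74% = 89%, and Dmitri's stake falls to 4%.
Yusuf holds 89% of Selkirk, so Yusuf controls Selkirk.
Yusuf did not control Selkirk before and does after, so the clause is triggered.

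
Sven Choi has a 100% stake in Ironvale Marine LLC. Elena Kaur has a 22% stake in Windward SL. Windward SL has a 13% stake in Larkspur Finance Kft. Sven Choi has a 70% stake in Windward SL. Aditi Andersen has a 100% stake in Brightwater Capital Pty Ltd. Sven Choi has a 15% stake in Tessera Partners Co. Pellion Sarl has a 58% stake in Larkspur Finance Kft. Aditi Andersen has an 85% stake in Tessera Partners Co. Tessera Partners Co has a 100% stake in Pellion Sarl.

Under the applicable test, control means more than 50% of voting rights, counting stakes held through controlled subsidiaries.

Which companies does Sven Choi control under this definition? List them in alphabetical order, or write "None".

Sven holds 70% of Windward, so Sven controls Windward.
Sven holds 100% of Ironvale, so Sven controls Ironvale.
No other company's threshold is met.

Ironvale Marine LLC, Windward SL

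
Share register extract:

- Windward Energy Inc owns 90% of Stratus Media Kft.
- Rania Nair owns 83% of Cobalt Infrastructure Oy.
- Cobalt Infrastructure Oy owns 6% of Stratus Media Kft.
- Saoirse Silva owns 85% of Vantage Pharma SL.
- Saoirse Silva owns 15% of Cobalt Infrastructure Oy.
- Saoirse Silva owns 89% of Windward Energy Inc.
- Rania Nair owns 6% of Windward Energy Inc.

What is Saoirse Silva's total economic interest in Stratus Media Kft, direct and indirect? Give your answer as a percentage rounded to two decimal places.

Saoirse reaches Stratus along 2 paths.
Via Windward: 89% × 90% = 80.1%.
Via Cobalt: 15% × 6% = 0.9%.
Total: 80.1% + 0.9% = 81%.
Rounded: 81.00%.

81.00%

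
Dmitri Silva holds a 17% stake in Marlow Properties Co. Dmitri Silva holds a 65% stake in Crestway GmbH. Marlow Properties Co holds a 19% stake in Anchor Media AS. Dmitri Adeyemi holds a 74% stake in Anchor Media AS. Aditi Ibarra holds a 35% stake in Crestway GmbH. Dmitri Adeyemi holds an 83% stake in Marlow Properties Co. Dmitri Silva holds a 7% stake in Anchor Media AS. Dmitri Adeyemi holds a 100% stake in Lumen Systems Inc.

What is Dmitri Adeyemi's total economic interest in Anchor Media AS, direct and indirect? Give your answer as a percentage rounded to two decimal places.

89.77%

Dmitri Adeyemi reaches Anchor along 2 paths.
Direct stake: 74% = 74%.
Via Marlow: 83% × 19% = 15.77%.
Total: 74% + 15.77% = 89.77%.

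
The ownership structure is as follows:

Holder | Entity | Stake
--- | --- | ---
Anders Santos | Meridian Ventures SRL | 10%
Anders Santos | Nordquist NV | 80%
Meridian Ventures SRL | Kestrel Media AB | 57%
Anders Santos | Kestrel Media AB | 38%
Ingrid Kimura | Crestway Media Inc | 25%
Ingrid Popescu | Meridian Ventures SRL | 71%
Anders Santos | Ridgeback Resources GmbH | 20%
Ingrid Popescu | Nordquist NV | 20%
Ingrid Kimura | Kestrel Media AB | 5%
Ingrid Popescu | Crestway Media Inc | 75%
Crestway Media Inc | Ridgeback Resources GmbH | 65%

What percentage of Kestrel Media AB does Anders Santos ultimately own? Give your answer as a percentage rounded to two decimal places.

Anders reaches Kestrel along 2 paths.
Direct stake: 38% = 38%.
Via Meridian: 10% × 57% = 5.7%.
Total: 38% + 5.7% = 43.7%.
Rounded: 43.70%.

43.70%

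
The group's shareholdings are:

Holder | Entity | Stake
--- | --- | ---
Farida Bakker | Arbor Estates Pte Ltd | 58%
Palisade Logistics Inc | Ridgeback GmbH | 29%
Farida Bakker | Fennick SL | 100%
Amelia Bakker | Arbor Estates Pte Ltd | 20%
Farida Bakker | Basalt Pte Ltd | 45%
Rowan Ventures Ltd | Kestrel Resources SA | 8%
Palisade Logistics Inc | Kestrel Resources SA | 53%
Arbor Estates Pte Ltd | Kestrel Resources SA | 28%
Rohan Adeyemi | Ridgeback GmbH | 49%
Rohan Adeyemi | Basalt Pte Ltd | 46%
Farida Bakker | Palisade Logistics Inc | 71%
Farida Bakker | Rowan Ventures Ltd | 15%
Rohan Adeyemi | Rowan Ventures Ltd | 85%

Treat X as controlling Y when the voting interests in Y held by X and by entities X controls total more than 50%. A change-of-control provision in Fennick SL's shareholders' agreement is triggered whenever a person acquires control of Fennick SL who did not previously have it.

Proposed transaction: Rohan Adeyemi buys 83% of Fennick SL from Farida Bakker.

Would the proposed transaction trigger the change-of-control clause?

The purchase adds only to Rohan's holdings (Farida's stake shrinks), so Rohan is the only person who could newly come to control Fennick.
Rohan holds 85% of Rowan, so Rohan controls Rowan.
Neither Rohan nor any entity Rohan controls holds any voting interest in Fennick.
So before the transaction, Rohan does not control Fennick.
After the purchase, Rohan holds 83% of Fennick directly, and Farida's stake falls to 17%.
Rohan holds 83% of Fennick, so Rohan controls Fennick.
Rohan did not control Fennick before and does after, so the clause is triggered.

Yes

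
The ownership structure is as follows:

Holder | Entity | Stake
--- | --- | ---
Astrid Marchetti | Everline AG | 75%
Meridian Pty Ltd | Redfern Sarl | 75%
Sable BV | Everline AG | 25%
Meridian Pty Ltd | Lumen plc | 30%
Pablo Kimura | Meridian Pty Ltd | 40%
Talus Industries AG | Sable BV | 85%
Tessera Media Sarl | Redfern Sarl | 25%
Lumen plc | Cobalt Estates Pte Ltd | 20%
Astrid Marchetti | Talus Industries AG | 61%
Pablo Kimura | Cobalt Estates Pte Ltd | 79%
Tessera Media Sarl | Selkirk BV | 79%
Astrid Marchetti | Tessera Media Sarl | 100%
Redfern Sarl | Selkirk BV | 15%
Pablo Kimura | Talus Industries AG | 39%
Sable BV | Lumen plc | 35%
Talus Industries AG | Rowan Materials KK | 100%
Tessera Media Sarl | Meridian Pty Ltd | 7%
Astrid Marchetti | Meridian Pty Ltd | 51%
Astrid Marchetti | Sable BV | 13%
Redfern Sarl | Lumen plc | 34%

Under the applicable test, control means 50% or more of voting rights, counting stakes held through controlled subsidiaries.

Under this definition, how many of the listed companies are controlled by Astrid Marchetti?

Astrid holds 61% of Talus, so Astrid controls Talus.
Astrid holds 100% of Tessera, so Astrid controls Tessera.
Talus holds 100% of Rowan, so Astrid controls Rowan.
Tessera and Astrid together hold 7% + 51% = 58% of Meridian, so Astrid controls Meridian.
Tessera and Meridian together hold 25% + 75% = 100% of Redfern, so Astrid controls Redfern.
Astrid and Talus together hold 13% + 85% = 98% of Sable, so Astrid controls Sable.
Meridian and Redfern and Sable together hold 30% + 34% + 35% = 99% of Lumen, so Astrid controls Lumen.
Redfern and Tessera together hold 15% + 79% = 94% of Selkirk, so Astrid controls Selkirk.
Sable and Astrid together hold 25% + 75% = 100% of Everline, so Astrid controls Everline.
No other company's threshold is met.
Astrid controls 9 companies.

9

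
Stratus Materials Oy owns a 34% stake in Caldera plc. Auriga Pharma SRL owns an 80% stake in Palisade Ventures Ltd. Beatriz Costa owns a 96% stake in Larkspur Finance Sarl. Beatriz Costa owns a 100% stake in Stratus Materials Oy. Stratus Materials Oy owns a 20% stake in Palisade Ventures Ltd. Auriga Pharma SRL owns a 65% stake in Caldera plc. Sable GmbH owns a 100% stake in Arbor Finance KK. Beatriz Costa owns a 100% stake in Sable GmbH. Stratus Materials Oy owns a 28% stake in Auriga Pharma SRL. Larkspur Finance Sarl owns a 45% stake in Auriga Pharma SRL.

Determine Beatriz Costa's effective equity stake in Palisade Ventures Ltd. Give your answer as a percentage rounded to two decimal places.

Beatriz reaches Palisade along 3 paths.
Via Stratus: 100% × 20% = 20%.
Via Larkspur → Auriga: 96% × 45% × 80% = 34.56%.
Via Stratus → Auriga: 100% × 28% × 80% = 22.4%.
Total: 20% + 34.56% + 22.4% = 76.96%.

76.96%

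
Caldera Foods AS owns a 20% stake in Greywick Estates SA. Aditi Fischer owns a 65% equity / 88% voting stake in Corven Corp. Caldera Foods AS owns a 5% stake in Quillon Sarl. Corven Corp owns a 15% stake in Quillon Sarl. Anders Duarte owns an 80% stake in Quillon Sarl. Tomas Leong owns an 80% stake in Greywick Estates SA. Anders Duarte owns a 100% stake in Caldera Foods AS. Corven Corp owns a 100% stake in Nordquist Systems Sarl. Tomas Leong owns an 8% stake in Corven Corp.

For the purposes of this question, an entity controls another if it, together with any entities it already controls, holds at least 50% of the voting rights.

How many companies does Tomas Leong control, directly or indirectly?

Tomas holds 80% of Greywick, so Tomas controls Greywick.
No other company's threshold is met.
Tomas controls 1 company.

1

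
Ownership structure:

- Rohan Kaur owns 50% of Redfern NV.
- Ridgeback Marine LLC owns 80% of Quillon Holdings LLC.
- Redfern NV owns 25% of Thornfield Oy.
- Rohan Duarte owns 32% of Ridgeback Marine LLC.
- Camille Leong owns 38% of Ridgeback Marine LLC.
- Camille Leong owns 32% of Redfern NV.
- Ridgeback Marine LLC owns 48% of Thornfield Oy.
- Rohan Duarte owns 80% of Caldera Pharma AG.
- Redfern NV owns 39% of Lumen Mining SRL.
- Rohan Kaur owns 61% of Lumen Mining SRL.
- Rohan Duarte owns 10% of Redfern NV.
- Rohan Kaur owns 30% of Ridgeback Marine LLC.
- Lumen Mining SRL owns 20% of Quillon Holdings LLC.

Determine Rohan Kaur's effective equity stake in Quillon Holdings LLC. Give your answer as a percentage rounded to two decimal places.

Rohan Kaur reaches Quillon along 3 paths.
Via Ridgeback: 30% × 80% = 24%.
Via Lumen: 61% × 20% = 12.2%.
Via Redfern → Lumen: 50% × 39% × 20% = 3.9%.
Total: 24% + 12.2% + 3.9% = 40.1%.
Rounded: 40.10%.

40.10%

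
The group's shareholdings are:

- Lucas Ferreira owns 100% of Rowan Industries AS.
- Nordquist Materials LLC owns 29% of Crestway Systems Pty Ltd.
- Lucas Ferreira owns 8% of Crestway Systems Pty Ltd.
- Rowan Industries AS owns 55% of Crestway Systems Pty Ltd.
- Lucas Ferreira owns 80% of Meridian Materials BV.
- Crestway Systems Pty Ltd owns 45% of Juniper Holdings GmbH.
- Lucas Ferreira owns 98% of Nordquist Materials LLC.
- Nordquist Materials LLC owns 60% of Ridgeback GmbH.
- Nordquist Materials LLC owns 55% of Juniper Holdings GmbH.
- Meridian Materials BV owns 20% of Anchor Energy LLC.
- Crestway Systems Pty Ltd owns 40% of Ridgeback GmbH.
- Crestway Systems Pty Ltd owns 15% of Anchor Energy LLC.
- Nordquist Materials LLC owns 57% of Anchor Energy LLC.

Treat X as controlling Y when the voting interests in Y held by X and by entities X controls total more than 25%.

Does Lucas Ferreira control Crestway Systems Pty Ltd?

Lucas holds 98% of Nordquist, so Lucas controls Nordquist.
Lucas holds 100% of Rowan, so Lucas controls Rowan.
Lucas and Rowan and Nordquist together hold 8% + 55% + 29% = 92% of Crestway, so Lucas controls Crestway.

Yes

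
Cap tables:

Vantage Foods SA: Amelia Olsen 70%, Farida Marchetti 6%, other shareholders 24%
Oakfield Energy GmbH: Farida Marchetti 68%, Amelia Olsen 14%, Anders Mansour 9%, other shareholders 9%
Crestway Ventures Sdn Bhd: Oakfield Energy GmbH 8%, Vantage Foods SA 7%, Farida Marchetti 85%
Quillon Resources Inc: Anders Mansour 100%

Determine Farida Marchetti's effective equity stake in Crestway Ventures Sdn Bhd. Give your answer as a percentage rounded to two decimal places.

Farida reaches Crestway along 3 paths.
Via Oakfield: 68% × 8% = 5.44%.
Via Vantage: 6% × 7% = 0.42%.
Direct stake: 85% = 85%.
Total: 5.44% + 0.42% + 85% = 90.86%.

90.86%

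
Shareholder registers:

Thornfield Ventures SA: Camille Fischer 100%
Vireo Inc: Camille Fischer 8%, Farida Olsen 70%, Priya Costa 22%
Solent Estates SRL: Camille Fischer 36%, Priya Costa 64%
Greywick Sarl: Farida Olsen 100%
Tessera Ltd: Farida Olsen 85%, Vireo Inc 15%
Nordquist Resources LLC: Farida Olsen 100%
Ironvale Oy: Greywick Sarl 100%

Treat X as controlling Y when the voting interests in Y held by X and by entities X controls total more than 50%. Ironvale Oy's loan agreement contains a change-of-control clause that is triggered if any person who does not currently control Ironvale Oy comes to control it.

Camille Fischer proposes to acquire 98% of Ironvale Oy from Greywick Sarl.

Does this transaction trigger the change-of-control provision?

Yes

The purchase adds only to Camille's holdings (Greywick's stake shrinks), so Camille is the only person who could newly come to control Ironvale.
Camille holds 100% of Thornfield, so Camille controls Thornfield.
Neither Camille nor any entity Camille controls holds any voting interest in Ironvale.
So before the transaction, Camille does not control Ironvale.
After the purchase, Camille holds 98% of Ironvale directly, and Greywick's stake falls to 2%.
Camille holds 98% of Ironvale, so Camille controls Ironvale.
Camille did not control Ironvale before and does after, so the clause is triggered.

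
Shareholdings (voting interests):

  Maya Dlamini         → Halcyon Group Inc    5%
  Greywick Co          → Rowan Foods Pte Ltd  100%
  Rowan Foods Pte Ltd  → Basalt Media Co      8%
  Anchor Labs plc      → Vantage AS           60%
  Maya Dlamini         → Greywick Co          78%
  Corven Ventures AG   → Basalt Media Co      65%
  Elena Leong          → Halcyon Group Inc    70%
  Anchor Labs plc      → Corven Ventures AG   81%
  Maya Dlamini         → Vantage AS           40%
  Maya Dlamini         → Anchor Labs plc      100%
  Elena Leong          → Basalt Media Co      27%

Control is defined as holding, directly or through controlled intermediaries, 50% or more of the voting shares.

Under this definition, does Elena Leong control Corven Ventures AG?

Elena holds 70% of Halcyon, so Elena controls Halcyon.
Neither Elena nor any entity Elena controls holds any voting interest in Corven.
So Elena does not control Corven.

No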